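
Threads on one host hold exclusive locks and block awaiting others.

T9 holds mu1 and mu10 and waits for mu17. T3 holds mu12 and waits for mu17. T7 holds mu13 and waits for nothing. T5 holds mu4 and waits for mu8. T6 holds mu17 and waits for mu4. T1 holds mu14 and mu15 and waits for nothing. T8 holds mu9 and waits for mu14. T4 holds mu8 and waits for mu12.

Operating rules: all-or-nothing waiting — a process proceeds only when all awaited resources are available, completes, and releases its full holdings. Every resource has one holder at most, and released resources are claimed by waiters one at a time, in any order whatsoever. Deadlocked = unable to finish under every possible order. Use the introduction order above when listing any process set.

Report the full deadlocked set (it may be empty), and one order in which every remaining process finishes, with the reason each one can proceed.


Deadlocked set: T9, T3, T5, T6 and T4.
Key observation: the cycle T6 -> T5 -> T4 -> T3 -> T6 can never break — each member waits on the next; T9 waits into the deadlock from upstream.
The rest can finish in the order T1, T7, T8.
Verifying each step:
  T1: no waits; runs immediately, freeing mu14 and mu15
  T7: no waits; runs immediately, freeing mu13
  T8: everything it awaited (mu14) is free; runs, freeing mu9


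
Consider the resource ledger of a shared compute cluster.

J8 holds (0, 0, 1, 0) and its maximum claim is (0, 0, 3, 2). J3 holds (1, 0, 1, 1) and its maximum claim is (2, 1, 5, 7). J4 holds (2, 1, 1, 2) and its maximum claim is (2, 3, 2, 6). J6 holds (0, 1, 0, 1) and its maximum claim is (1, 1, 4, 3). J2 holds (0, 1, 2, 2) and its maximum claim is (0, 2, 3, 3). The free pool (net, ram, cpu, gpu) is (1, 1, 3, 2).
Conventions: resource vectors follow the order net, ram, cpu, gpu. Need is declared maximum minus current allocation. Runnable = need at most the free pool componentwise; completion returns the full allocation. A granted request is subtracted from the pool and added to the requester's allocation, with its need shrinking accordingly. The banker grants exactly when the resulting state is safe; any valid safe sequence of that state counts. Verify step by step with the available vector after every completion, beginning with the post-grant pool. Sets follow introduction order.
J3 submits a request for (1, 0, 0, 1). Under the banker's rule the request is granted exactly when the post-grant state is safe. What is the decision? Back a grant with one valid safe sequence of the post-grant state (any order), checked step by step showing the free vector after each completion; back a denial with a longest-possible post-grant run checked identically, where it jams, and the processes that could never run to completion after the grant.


DENY — the pretend-granted state is unsafe.
Key observation: after J2, J8 the pool peaks at (0, 2, 6, 3), and each blocked process is short somewhere: J3 on gpu; J4 on gpu; J6 on net.
Pretend the grant happened; the run J2, J8 goes as far as possible. Verifying each step:
  pool = (0, 1, 3, 1)
  J2 needs (0, 1, 1, 1) <= (0, 1, 3, 1) -> finishes; pool += (0, 1, 2, 2) = (0, 2, 5, 3)
  J8 needs (0, 0, 2, 2) <= (0, 2, 5, 3) -> finishes; pool += (0, 0, 1, 0) = (0, 2, 6, 3)
  J3 cannot run: need (0, 1, 4, 5) vs free (0, 2, 6, 3) (insufficient gpu)
  J4 cannot run: need (0, 2, 1, 4) vs free (0, 2, 6, 3) (insufficient gpu)
  J6 cannot run: need (1, 0, 4, 2) vs free (0, 2, 6, 3) (insufficient net)
Processes that could never finish after the grant: J3, J4 and J6.


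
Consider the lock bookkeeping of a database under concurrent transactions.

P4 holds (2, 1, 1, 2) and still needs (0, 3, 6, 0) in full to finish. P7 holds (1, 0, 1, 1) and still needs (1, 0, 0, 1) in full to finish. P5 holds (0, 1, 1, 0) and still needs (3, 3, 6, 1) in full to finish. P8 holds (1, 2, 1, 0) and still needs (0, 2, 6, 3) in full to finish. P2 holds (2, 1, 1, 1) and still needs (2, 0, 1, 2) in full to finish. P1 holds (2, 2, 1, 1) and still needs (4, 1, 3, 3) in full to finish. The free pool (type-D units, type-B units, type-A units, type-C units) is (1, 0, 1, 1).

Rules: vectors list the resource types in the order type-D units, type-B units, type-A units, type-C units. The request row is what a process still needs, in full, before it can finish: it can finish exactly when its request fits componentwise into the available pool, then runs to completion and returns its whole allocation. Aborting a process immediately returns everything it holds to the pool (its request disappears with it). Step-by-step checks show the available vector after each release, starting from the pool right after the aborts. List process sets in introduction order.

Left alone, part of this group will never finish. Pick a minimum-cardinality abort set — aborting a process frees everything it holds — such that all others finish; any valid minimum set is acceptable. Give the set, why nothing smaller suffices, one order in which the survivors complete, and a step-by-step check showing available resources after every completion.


Abort P5 and P8.
Key observation: no ordering could ever have run P4 before the abort of P5 and P8; with (1, 3, 2, 0) back in the pool it fits at step 4.
Why nothing smaller works — every single abort fails: P4 alone leaves P5 blocked (short on type-A units); P7 alone leaves P4 blocked (short on type-A units); P5 alone leaves P4 blocked (short on type-A units); P8 alone leaves P4 blocked (short on type-A units); P2 alone leaves P4 blocked (short on type-A units); P1 alone leaves P4 blocked (short on type-A units).
The survivors complete as P7, P2, P1, P4. Check, step by step (starting from the post-abort pool):
  pool = (2, 3, 3, 1)
  run P7 (needs (1, 0, 0, 1), free (2, 3, 3, 1)); after release of (1, 0, 1, 1) the pool is (3, 3, 4, 2)
  run P2 (needs (2, 0, 1, 2), free (3, 3, 4, 2)); after release of (2, 1, 1, 1) the pool is (5, 4, 5, 3)
  run P1 (needs (4, 1, 3, 3), free (5, 4, 5, 3)); after release of (2, 2, 1, 1) the pool is (7, 6, 6, 4)
  run P4 (needs (0, 3, 6, 0), free (7, 6, 6, 4)); after release of (2, 1, 1, 2) the pool is (9, 7, 7, 6)


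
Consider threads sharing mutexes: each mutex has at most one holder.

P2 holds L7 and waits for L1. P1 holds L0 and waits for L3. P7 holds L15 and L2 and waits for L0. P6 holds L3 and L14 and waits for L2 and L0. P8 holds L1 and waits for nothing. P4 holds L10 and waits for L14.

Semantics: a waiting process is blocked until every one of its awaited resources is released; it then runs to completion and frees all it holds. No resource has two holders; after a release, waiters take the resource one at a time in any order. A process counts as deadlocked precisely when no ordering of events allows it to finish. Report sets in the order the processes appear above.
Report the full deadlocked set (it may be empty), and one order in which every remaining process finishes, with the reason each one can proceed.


Deadlocked set: P1, P7, P6 and P4.
Key observation: the waits loop around P1 -> P6 -> P1 with no way out; P7 is caught in further circular waits and P4 waits into the deadlock from upstream.
The rest can finish in the order P8, P2.
Check, step by step:
  P8: no waits; runs immediately, freeing L1
  P2: everything it awaited (L1) is free; runs, freeing L7


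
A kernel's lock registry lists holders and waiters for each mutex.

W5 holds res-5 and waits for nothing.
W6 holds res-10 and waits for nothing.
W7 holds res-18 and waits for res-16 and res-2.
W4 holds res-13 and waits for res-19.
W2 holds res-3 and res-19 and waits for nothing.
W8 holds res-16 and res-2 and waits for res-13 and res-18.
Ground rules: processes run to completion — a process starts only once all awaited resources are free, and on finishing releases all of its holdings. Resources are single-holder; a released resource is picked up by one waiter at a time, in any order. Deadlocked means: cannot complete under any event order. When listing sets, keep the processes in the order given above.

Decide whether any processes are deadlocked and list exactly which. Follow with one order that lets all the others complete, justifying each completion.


The deadlocked set is W7 and W8.
Key observation: the waits loop around W7 -> W8 -> W7 with no way out; no other process is dragged down with it.
One completion order for the rest: W2, W5, W6, W4.
Check, step by step:
  run W2 (it waits on nothing); releases res-3 and res-19
  run W5 (it waits on nothing); releases res-5
  run W6 (it waits on nothing); releases res-10
  W4: everything it awaited (res-19) is free; runs, freeing res-13


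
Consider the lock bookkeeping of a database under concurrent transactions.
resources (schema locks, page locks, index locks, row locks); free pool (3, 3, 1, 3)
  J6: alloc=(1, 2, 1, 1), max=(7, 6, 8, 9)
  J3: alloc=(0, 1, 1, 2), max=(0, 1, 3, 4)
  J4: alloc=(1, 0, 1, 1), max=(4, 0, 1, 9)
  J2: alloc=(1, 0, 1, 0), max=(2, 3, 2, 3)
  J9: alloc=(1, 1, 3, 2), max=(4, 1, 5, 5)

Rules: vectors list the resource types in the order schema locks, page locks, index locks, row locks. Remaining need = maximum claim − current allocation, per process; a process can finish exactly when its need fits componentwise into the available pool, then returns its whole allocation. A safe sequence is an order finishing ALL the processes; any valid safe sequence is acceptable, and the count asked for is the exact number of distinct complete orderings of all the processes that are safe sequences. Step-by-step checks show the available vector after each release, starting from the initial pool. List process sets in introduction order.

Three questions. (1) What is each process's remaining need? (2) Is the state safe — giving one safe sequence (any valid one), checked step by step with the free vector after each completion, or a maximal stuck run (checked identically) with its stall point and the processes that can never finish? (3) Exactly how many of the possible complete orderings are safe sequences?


(1) Remaining need (order schema locks, page locks, index locks, row locks):
  J6: (6, 4, 7, 8)
  J3: (0, 0, 2, 2)
  J4: (3, 0, 0, 8)
  J2: (1, 3, 1, 3)
  J9: (3, 0, 2, 3)
(2) UNSAFE — no complete ordering exists.
Key observation: once J2, J3, J9 finish, the pool peaks at (5, 5, 6, 7) — and every remaining process still needs more row locks than that.
The run J2, J3, J9 cannot be extended any further. Walking it through:
  pool = (3, 3, 1, 3)
  J2 needs (1, 3, 1, 3) <= (3, 3, 1, 3) -> finishes; pool += (1, 0, 1, 0) = (4, 3, 2, 3)
  J3 needs (0, 0, 2, 2) <= (4, 3, 2, 3) -> finishes; pool += (0, 1, 1, 2) = (4, 4, 3, 5)
  J9 needs (3, 0, 2, 3) <= (4, 4, 3, 5) -> finishes; pool += (1, 1, 3, 2) = (5, 5, 6, 7)
  J6 still needs (6, 4, 7, 8) but only (5, 5, 6, 7) is free — short on schema locks, index locks and row locks
  J4 still needs (3, 0, 0, 8) but only (5, 5, 6, 7) is free — short on row locks
Permanently blocked: J6 and J4.
(3) Exactly 0 of the possible complete orderings are safe sequences.


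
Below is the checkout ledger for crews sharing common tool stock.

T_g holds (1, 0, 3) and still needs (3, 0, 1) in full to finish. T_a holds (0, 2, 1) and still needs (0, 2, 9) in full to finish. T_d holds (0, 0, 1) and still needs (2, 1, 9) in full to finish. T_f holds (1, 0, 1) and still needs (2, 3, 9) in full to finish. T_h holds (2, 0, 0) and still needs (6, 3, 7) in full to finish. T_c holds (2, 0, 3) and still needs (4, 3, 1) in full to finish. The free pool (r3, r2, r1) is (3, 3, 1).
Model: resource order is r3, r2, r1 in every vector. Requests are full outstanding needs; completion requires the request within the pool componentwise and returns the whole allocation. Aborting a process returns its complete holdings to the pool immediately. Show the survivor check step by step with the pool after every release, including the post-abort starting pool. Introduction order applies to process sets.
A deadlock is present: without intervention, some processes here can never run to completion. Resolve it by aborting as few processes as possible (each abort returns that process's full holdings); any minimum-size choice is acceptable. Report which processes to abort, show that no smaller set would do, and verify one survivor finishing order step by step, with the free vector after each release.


The answer: abort T_d and T_f.
Key observation: aborting T_d and T_f returns (1, 0, 2), and T_a — hopeless before — runs at step 4 with the returned capacity in the pool.
Minimality, checking each single-abort alternative: T_g alone leaves T_a blocked (short on r1); T_a alone leaves T_d blocked (short on r1); T_d alone leaves T_a blocked (short on r1); T_f alone leaves T_a blocked (short on r1); T_h alone leaves T_a blocked (short on r1); T_c alone leaves T_a blocked (short on r1).
The survivors complete as T_c, T_g, T_h, T_a. Step-by-step check (starting from the post-abort pool):
  pool = (4, 3, 3)
  T_c needs (4, 3, 1) <= (4, 3, 3) -> finishes; pool += (2, 0, 3) = (6, 3, 6)
  T_g needs (3, 0, 1) <= (6, 3, 6) -> finishes; pool += (1, 0, 3) = (7, 3, 9)
  T_h needs (6, 3, 7) <= (7, 3, 9) -> finishes; pool += (2, 0, 0) = (9, 3, 9)
  T_a needs (0, 2, 9) <= (9, 3, 9) -> finishes; pool += (0, 2, 1) = (9, 5, 10)


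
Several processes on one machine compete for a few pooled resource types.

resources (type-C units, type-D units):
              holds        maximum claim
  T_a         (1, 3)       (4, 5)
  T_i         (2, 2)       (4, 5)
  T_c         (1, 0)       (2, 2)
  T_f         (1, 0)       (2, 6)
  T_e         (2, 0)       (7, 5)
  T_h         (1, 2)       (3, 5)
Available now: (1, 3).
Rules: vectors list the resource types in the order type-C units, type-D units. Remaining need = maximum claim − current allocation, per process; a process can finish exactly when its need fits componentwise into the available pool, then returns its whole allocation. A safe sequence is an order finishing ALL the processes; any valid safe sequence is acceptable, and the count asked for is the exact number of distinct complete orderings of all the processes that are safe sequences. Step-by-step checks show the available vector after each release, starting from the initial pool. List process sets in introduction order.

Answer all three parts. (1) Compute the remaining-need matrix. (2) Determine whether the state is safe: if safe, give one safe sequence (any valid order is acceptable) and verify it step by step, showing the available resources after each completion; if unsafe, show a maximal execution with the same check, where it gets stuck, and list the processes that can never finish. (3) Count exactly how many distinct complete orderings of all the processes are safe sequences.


(1) Remaining need (order type-C units, type-D units):
  T_a: (3, 2)
  T_i: (2, 3)
  T_c: (1, 2)
  T_f: (1, 6)
  T_e: (5, 5)
  T_h: (2, 3)
(2) The state is SAFE; one workable sequence: T_c, T_h, T_i, T_e, T_f, T_a.
Key observation: the first exact fit in this order is T_c — it needs (1, 2) with (1, 3) free, meeting a requested resource to the last unit.
Verifying each step:
  pool = (1, 3)
  T_c: need (1, 2) fits (1, 3); releases (1, 0), pool now (2, 3)
  T_h: need (2, 3) fits (2, 3); releases (1, 2), pool now (3, 5)
  T_i: need (2, 3) fits (3, 5); releases (2, 2), pool now (5, 7)
  T_e: need (5, 5) fits (5, 7); releases (2, 0), pool now (7, 7)
  T_f: need (1, 6) fits (7, 7); releases (1, 0), pool now (8, 7)
  T_a: need (3, 2) fits (8, 7); releases (1, 3), pool now (9, 10)
(3) The exact count: 22 of the possible complete orderings are safe sequences.


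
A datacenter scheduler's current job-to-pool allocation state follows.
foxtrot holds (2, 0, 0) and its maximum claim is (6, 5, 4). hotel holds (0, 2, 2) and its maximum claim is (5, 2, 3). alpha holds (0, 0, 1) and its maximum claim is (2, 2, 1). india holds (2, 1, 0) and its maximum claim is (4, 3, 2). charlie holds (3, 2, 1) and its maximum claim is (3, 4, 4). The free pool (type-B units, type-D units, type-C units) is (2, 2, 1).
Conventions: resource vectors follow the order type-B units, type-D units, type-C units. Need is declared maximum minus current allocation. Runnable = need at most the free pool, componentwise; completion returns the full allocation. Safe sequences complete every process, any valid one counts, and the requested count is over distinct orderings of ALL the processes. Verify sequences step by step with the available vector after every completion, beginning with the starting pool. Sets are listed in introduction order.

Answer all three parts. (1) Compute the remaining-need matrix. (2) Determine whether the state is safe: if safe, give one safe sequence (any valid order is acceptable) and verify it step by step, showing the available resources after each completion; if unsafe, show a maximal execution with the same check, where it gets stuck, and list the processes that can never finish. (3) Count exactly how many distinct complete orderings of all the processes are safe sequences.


(1) Outstanding need per process (order type-B units, type-D units, type-C units):
  foxtrot: (4, 5, 4)
  hotel: (5, 0, 1)
  alpha: (2, 2, 0)
  india: (2, 2, 2)
  charlie: (0, 2, 3)
(2) The state is UNSAFE.
Key observation: after alpha, india the pool peaks at (4, 3, 2), and each blocked process is short somewhere: foxtrot on type-D units, type-C units; hotel on type-B units; charlie on type-C units.
A maximal execution: alpha, india — then nothing else fits. Check, step by step:
  pool = (2, 2, 1)
  alpha needs (2, 2, 0) <= (2, 2, 1) -> finishes; pool += (0, 0, 1) = (2, 2, 2)
  india needs (2, 2, 2) <= (2, 2, 2) -> finishes; pool += (2, 1, 0) = (4, 3, 2)
  foxtrot cannot run: need (4, 5, 4) vs free (4, 3, 2) (insufficient type-D units and type-C units)
  hotel cannot run: need (5, 0, 1) vs free (4, 3, 2) (insufficient type-B units)
  charlie cannot run: need (0, 2, 3) vs free (4, 3, 2) (insufficient type-C units)
Permanently blocked: foxtrot, hotel and charlie.
(3) The exact count: 0 of the possible complete orderings are safe sequences.


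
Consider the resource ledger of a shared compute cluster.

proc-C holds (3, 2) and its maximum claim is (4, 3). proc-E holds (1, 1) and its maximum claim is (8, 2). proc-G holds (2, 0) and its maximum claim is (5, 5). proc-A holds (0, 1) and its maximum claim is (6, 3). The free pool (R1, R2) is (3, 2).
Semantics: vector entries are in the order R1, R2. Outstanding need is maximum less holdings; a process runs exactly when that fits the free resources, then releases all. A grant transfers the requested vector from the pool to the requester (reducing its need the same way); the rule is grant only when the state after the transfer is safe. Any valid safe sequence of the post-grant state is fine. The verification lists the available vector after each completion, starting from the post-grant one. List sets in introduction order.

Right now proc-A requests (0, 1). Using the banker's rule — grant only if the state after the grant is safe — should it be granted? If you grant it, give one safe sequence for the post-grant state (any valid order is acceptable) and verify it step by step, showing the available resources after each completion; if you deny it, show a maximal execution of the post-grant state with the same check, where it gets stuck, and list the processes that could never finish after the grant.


GRANT: granting preserves safety; a valid post-grant sequence is proc-C, proc-A, proc-G, proc-E.
Key observation: the transfer keeps a workable pool ((3, 1)); proc-C starts the safe sequence.
Check on the post-grant state, step by step:
  pool = (3, 1)
  proc-C: need (1, 1) fits (3, 1); releases (3, 2), pool now (6, 3)
  proc-A: need (6, 1) fits (6, 3); releases (0, 2), pool now (6, 5)
  proc-G: need (3, 5) fits (6, 5); releases (2, 0), pool now (8, 5)
  proc-E: need (7, 1) fits (8, 5); releases (1, 1), pool now (9, 6)


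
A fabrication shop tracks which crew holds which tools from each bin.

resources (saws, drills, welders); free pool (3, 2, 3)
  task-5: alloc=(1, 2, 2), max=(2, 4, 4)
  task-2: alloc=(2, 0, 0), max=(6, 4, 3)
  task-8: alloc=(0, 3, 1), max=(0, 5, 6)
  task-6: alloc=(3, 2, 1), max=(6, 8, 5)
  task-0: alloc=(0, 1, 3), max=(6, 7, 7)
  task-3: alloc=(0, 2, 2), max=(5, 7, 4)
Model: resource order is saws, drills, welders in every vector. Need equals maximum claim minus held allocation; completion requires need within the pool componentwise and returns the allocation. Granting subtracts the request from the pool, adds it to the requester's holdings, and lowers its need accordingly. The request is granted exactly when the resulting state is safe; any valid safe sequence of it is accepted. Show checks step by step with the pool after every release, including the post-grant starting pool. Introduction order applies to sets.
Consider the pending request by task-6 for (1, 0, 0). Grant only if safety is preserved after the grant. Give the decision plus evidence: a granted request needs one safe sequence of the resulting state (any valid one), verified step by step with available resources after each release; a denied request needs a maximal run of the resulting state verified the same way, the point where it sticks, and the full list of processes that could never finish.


GRANT. The post-grant state is safe; one safe sequence: task-5, task-8, task-6, task-2, task-0, task-3.
Key observation: even at the reduced pool (2, 2, 3), task-5 fits immediately, so safety survives the grant.
Step-by-step check of the post-grant state:
  pool = (2, 2, 3)
  run task-5 (needs (1, 2, 2), free (2, 2, 3)); after release of (1, 2, 2) the pool is (3, 4, 5)
  run task-8 (needs (0, 2, 5), free (3, 4, 5)); after release of (0, 3, 1) the pool is (3, 7, 6)
  run task-6 (needs (2, 6, 4), free (3, 7, 6)); after release of (4, 2, 1) the pool is (7, 9, 7)
  run task-2 (needs (4, 4, 3), free (7, 9, 7)); after release of (2, 0, 0) the pool is (9, 9, 7)
  run task-0 (needs (6, 6, 4), free (9, 9, 7)); after release of (0, 1, 3) the pool is (9, 10, 10)
  run task-3 (needs (5, 5, 2), free (9, 10, 10)); after release of (0, 2, 2) the pool is (9, 12, 12)


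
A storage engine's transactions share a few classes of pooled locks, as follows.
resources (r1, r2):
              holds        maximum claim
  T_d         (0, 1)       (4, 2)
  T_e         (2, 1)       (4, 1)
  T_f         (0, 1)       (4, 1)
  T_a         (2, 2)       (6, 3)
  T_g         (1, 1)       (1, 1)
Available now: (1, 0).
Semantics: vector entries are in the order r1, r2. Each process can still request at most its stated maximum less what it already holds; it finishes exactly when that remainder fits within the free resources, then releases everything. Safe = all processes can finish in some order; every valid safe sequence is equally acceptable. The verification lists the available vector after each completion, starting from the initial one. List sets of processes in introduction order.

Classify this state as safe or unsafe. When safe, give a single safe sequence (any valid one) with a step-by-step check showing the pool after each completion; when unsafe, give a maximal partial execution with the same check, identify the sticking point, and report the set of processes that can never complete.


SAFE, for example via the order T_g, T_e, T_a, T_f, T_d.
Key observation: the order's first zero-slack moment is T_e ((2, 0) needed, (2, 1) free — a requested resource with nothing to spare).
Walking it through:
  pool = (1, 0)
  T_g: need (0, 0) fits (1, 0); releases (1, 1), pool now (2, 1)
  T_e: need (2, 0) fits (2, 1); releases (2, 1), pool now (4, 2)
  T_a: need (4, 1) fits (4, 2); releases (2, 2), pool now (6, 4)
  T_f: need (4, 0) fits (6, 4); releases (0, 1), pool now (6, 5)
  T_d: need (4, 1) fits (6, 5); releases (0, 1), pool now (6, 6)


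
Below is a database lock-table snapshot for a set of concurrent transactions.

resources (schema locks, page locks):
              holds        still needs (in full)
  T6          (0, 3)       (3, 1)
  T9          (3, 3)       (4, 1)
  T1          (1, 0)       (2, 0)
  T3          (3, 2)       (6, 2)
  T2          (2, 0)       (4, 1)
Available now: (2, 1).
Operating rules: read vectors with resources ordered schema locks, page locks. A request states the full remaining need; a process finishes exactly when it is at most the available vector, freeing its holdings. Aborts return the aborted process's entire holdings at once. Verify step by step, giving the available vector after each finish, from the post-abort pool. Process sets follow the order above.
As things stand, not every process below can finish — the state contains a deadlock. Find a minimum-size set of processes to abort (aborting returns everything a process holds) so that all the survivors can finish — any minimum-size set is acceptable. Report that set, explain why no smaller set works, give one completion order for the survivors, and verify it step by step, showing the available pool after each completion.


Minimum abort set: T3.
Key observation: the deadlocked T9 becomes finishable only because T3 released (3, 2); it completes at step 1 below.
Why nothing smaller works: aborting no one leaves the state deadlocked as given.
One survivor order: T9, T1, T2, T6. Step-by-step check (post-abort pool first):
  pool = (5, 3)
  run T9 (needs (4, 1), free (5, 3)); after release of (3, 3) the pool is (8, 6)
  run T1 (needs (2, 0), free (8, 6)); after release of (1, 0) the pool is (9, 6)
  run T2 (needs (4, 1), free (9, 6)); after release of (2, 0) the pool is (11, 6)
  run T6 (needs (3, 1), free (11, 6)); after release of (0, 3) the pool is (11, 9)


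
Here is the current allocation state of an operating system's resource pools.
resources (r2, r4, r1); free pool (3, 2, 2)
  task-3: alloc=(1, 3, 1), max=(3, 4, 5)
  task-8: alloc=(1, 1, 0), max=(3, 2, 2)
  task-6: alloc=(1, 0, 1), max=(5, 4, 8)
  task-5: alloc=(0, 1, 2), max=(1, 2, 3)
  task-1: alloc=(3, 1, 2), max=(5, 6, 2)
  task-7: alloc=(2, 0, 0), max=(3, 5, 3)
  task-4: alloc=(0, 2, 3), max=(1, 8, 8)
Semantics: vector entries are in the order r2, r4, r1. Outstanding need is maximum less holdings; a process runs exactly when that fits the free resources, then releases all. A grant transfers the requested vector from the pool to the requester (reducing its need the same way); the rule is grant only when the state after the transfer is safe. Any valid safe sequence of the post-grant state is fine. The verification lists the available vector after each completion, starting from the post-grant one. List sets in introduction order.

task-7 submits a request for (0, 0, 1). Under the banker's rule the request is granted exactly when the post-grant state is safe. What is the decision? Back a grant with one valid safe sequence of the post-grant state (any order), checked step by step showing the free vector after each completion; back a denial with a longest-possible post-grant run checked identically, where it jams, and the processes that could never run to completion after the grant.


DENY. Granting would leave the state unsafe.
Key observation: after task-5, task-8 the pool peaks at (4, 4, 3), and each blocked process is short somewhere: task-3 on r1; task-6 on r1; task-1 on r4; task-7 on r4; task-4 on r4, r1.
On the post-grant state, task-5, task-8 is a maximal run — nothing extends it. Step-by-step check:
  pool = (3, 2, 1)
  task-5 needs (1, 1, 1) <= (3, 2, 1) -> finishes; pool += (0, 1, 2) = (3, 3, 3)
  task-8 needs (2, 1, 2) <= (3, 3, 3) -> finishes; pool += (1, 1, 0) = (4, 4, 3)
  task-3 still needs (2, 1, 4) but only (4, 4, 3) is free — short on r1
  task-6 still needs (4, 4, 7) but only (4, 4, 3) is free — short on r1
  task-1 still needs (2, 5, 0) but only (4, 4, 3) is free — short on r4
  task-7 still needs (1, 5, 2) but only (4, 4, 3) is free — short on r4
  task-4 still needs (1, 6, 5) but only (4, 4, 3) is free — short on r4 and r1
Had the request been granted, task-3, task-6, task-1, task-7 and task-4 could never finish.


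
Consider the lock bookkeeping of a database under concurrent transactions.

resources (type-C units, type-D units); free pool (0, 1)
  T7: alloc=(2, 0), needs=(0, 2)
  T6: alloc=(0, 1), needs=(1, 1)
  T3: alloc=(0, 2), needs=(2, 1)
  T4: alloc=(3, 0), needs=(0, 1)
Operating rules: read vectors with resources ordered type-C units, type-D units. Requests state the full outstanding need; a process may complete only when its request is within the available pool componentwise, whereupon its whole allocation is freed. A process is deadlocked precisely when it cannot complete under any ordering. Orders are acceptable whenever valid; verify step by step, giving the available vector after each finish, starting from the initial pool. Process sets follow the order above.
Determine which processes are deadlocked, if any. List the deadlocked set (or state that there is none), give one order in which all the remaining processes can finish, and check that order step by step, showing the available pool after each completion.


No process is deadlocked.
Key observation: there is always a runnable process — T4 first — so the state unwinds completely.
The rest can finish in the order T4, T6, T3, T7. Verifying each step:
  pool = (0, 1)
  run T4 (needs (0, 1), free (0, 1)); after release of (3, 0) the pool is (3, 1)
  run T6 (needs (1, 1), free (3, 1)); after release of (0, 1) the pool is (3, 2)
  run T3 (needs (2, 1), free (3, 2)); after release of (0, 2) the pool is (3, 4)
  run T7 (needs (0, 2), free (3, 4)); after release of (2, 0) the pool is (5, 4)


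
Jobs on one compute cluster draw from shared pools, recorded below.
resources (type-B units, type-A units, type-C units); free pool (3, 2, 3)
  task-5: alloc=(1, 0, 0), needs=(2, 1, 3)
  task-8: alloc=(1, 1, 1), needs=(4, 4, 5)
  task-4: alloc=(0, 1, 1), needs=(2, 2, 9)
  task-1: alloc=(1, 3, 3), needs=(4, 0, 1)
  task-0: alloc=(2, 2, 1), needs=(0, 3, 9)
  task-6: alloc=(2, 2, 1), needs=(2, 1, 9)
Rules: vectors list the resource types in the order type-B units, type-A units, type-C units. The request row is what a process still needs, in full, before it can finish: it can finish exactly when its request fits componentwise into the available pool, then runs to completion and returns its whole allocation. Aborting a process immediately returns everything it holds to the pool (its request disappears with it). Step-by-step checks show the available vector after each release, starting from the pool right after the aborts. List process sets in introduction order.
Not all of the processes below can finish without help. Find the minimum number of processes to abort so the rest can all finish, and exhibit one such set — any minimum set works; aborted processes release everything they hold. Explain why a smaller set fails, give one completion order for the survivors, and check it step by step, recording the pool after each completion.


The answer: abort task-4 and task-0.
Key observation: the deadlocked task-6 becomes finishable only because task-4 and task-0 released (2, 3, 2); it completes at step 4 below.
Why nothing smaller works — every single abort fails: task-5 alone leaves task-4 blocked (short on type-C units); task-8 alone leaves task-4 blocked (short on type-C units); task-4 alone leaves task-0 blocked (short on type-C units); task-1 alone leaves task-4 blocked (short on type-C units); task-0 alone leaves task-4 blocked (short on type-C units); task-6 alone leaves task-4 blocked (short on type-C units).
The survivors complete as task-5, task-8, task-1, task-6. Verifying each step (starting from the post-abort pool):
  pool = (5, 5, 5)
  run task-5 (needs (2, 1, 3), free (5, 5, 5)); after release of (1, 0, 0) the pool is (6, 5, 5)
  run task-8 (needs (4, 4, 5), free (6, 5, 5)); after release of (1, 1, 1) the pool is (7, 6, 6)
  run task-1 (needs (4, 0, 1), free (7, 6, 6)); after release of (1, 3, 3) the pool is (8, 9, 9)
  run task-6 (needs (2, 1, 9), free (8, 9, 9)); after release of (2, 2, 1) the pool is (10, 11, 10)


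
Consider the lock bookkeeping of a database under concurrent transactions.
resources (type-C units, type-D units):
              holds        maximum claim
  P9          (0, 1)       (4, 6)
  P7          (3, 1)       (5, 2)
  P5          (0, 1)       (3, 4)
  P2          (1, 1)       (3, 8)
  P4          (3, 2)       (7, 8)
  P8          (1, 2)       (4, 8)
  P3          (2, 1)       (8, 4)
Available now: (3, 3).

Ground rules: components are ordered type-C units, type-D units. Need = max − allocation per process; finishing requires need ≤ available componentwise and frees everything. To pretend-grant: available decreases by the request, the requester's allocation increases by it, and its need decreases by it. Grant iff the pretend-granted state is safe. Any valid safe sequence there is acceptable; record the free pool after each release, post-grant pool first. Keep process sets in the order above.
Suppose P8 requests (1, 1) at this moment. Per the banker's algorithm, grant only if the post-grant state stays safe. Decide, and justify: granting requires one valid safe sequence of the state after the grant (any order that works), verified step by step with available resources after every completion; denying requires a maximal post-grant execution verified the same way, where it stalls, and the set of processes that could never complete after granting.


DENY. Granting would leave the state unsafe.
Key observation: after P7, P5 the pool peaks at (5, 4), and each blocked process is short somewhere: P9 on type-D units; P2 on type-D units; P4 on type-D units; P8 on type-D units; P3 on type-C units.
Pretend the grant happened; the run P7, P5 goes as far as possible. Walking it through:
  pool = (2, 2)
  P7: need (2, 1) fits (2, 2); releases (3, 1), pool now (5, 3)
  P5: need (3, 3) fits (5, 3); releases (0, 1), pool now (5, 4)
  P9 still needs (4, 5) but only (5, 4) is free — short on type-D units
  P2 still needs (2, 7) but only (5, 4) is free — short on type-D units
  P4 still needs (4, 6) but only (5, 4) is free — short on type-D units
  P8 still needs (2, 5) but only (5, 4) is free — short on type-D units
  P3 still needs (6, 3) but only (5, 4) is free — short on type-C units
Had the request been granted, P9, P2, P4, P8 and P3 could never finish.


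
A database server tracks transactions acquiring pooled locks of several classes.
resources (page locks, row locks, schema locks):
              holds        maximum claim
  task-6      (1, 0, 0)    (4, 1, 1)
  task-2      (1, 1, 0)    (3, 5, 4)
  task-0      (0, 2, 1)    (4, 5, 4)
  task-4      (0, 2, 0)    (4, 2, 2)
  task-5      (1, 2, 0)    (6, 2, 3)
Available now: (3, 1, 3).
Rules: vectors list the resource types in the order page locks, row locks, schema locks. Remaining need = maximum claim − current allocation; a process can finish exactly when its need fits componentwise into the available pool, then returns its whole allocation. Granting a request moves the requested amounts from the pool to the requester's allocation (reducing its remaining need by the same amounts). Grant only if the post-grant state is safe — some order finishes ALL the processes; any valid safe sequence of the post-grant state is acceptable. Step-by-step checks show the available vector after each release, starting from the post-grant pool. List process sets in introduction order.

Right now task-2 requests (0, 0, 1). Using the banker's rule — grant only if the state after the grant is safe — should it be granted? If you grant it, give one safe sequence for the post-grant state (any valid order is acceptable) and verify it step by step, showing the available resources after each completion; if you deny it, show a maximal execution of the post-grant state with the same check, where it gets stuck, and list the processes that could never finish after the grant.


DENY: after the grant no complete ordering would exist.
Key observation: after task-6, task-4 complete, (4, 3, 2) is the best the pool ever gets, yet each leftover process wants more schema locks.
On the post-grant state, task-6, task-4 is a maximal run — nothing extends it. Check, step by step:
  pool = (3, 1, 2)
  task-6 needs (3, 1, 1) <= (3, 1, 2) -> finishes; pool += (1, 0, 0) = (4, 1, 2)
  task-4 needs (4, 0, 2) <= (4, 1, 2) -> finishes; pool += (0, 2, 0) = (4, 3, 2)
  blocked: task-2 wants (2, 4, 3), pool (4, 3, 2) — not enough row locks and schema locks
  blocked: task-0 wants (4, 3, 3), pool (4, 3, 2) — not enough schema locks
  blocked: task-5 wants (5, 0, 3), pool (4, 3, 2) — not enough page locks and schema locks
Post-grant, the permanently blocked set is task-2, task-0 and task-5.


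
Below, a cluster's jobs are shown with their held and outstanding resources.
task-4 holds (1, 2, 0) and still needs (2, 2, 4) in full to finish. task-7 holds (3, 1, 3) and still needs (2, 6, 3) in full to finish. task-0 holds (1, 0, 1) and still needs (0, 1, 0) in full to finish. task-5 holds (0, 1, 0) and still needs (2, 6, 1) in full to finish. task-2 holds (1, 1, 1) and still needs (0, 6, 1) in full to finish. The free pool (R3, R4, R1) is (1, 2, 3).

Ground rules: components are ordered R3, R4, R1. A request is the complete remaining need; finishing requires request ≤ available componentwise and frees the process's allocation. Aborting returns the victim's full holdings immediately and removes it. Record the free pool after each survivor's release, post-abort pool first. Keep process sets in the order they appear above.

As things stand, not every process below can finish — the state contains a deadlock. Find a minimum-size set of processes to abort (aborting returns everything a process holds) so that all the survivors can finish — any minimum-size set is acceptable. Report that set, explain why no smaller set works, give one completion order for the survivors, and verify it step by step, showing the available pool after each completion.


Minimum abort set: task-5 and task-2.
Key observation: aborting task-5 and task-2 returns (1, 2, 1), and task-7 — hopeless before — runs at step 2 with the returned capacity in the pool.
No one abort is enough; case by case: task-4 alone leaves task-7 blocked (short on R4); task-7 alone leaves task-5 blocked (short on R4); task-0 alone leaves task-7 blocked (short on R4); task-5 alone leaves task-7 blocked (short on R4); task-2 alone leaves task-7 blocked (short on R4).
The survivors complete as task-4, task-7, task-0. Check, step by step (starting from the post-abort pool):
  pool = (2, 4, 4)
  run task-4 (needs (2, 2, 4), free (2, 4, 4)); after release of (1, 2, 0) the pool is (3, 6, 4)
  run task-7 (needs (2, 6, 3), free (3, 6, 4)); after release of (3, 1, 3) the pool is (6, 7, 7)
  run task-0 (needs (0, 1, 0), free (6, 7, 7)); after release of (1, 0, 1) the pool is (7, 7, 8)


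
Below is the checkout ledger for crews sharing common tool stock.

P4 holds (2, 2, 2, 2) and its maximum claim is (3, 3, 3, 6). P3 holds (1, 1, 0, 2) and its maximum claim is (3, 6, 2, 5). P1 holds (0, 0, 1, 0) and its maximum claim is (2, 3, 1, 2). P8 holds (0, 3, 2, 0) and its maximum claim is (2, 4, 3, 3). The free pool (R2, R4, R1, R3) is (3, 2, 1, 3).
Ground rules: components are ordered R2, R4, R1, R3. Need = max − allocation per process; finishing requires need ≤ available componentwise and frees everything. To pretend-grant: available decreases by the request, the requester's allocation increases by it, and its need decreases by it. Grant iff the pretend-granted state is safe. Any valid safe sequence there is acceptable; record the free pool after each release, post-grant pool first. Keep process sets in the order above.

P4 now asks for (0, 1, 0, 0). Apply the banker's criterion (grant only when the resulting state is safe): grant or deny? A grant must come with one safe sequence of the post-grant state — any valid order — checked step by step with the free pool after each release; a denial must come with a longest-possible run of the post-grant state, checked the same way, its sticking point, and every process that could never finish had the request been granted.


DENY — the pretend-granted state is unsafe.
Key observation: after P8, P1 the pool peaks at (3, 4, 4, 3), and each blocked process is short somewhere: P4 on R3; P3 on R4.
After a pretend grant, a maximal execution: P8, P1 — then nothing else fits. Walking it through:
  pool = (3, 1, 1, 3)
  P8 needs (2, 1, 1, 3) <= (3, 1, 1, 3) -> finishes; pool += (0, 3, 2, 0) = (3, 4, 3, 3)
  P1 needs (2, 3, 0, 2) <= (3, 4, 3, 3) -> finishes; pool += (0, 0, 1, 0) = (3, 4, 4, 3)
  P4 cannot run: need (1, 0, 1, 4) vs free (3, 4, 4, 3) (insufficient R3)
  P3 cannot run: need (2, 5, 2, 3) vs free (3, 4, 4, 3) (insufficient R4)
Processes that could never finish after the grant: P4 and P3.
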